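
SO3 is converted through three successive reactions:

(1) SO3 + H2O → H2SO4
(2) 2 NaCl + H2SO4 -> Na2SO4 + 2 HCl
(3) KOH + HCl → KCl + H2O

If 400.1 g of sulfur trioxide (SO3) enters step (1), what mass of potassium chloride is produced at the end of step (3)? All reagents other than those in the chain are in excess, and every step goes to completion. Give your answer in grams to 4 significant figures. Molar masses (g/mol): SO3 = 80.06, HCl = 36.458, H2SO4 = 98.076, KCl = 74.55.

745.1 g

n(SO3) = 400.1 / 80.06 = 4.9975 mol.
Reaction (1): SO3→H2SO4 ratio 1:1 ⇒ n(H2SO4) = 4.9975 mol.
Reaction (2): H2SO4→HCl ratio 1:2 ⇒ n(HCl) = 9.9950 mol.
Reaction (3): HCl→KCl ratio 1:1 ⇒ n(KCl) = 9.9950 mol.
Mass of KCl = 9.9950 × 74.55 = 745.13 g.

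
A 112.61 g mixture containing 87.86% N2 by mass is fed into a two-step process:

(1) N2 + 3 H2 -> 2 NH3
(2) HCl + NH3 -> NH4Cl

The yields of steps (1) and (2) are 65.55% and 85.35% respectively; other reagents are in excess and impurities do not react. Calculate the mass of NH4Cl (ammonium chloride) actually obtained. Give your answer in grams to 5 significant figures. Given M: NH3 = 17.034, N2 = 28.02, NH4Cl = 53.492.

Pure N2 = 112.61 × 0.8786 = 98.9391 g.
n(N2) = 98.9391 / 28.02 = 3.53102 mol.
Step 1 (N2:NH3 = 1:2): theoretical n(NH3) = 7.06204 mol; at 65.55% yield, n(NH3) = 4.62917 mol.
Step 2 (NH3:NH4Cl = 1:1): theoretical n(NH4Cl) = 4.62917 mol, so theoretical mass = 4.62917 × 53.492 = 247.623 g.
At 85.35% yield, actual mass of NH4Cl = 247.623 × 0.8535 = 211.347 g.

211.35 g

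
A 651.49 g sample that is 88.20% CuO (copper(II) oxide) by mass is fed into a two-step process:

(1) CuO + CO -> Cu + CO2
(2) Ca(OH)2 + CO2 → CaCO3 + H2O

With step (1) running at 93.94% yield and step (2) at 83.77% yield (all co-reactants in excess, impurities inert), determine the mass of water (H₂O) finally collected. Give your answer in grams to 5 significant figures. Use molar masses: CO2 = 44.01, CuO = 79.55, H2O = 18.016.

Pure CuO = 651.49 × 0.8820 = 574.614 g.
n(CuO) = 574.614 / 79.55 = 7.22331 mol.
Step 1 (CuO:CO2 = 1:1): theoretical n(CO2) = 7.22331 mol; at 93.94% yield, n(CO2) = 6.78558 mol.
Step 2 (CO2:H2O = 1:1): theoretical n(H2O) = 6.78558 mol, so theoretical mass = 6.78558 × 18.016 = 122.249 g.
At 83.77% yield, actual mass of H2O = 122.249 × 0.8377 = 102.408 g.

102.41 g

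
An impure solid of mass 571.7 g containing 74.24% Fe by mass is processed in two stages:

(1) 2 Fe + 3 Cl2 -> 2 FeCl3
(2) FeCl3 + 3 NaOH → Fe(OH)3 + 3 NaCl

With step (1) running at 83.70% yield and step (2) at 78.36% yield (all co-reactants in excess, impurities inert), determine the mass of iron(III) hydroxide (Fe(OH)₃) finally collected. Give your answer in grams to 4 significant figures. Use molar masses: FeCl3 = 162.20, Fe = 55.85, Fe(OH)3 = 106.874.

532.7 g

Pure Fe = 571.7 × 0.7424 = 424.43 g.
n(Fe) = 424.43 / 55.85 = 7.5995 mol.
Step 1 (Fe:FeCl3 = 2:2): theoretical n(FeCl3) = 7.5995 mol; at 83.70% yield, n(FeCl3) = 6.3608 mol.
Step 2 (FeCl3:Fe(OH)3 = 1:1): theoretical n(Fe(OH)3) = 6.3608 mol, so theoretical mass = 6.3608 × 106.874 = 679.80 g.
At 78.36% yield, actual mass of Fe(OH)3 = 679.80 × 0.7836 = 532.69 g.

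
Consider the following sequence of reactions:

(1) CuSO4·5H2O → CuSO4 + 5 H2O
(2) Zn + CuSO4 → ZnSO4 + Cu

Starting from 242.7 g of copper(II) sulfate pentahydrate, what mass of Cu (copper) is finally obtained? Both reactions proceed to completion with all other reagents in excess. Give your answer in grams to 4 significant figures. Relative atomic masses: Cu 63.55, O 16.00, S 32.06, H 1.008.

61.77 g

M(CuSO4·5H2O) = 63.55 + 32.06 + 9(16.00) + 10(1.008) = 249.69 g/mol.
M(Cu) = 63.55 g/mol.
n(CuSO4·5H2O) = 242.70 / 249.69 = 0.97201 mol.
Step 1 gives a 1:1 ratio of CuSO4·5H2O to CuSO4, so n(CuSO4) = 0.97201 mol.
In step 2 the CuSO4:Cu ratio is 1:1, so n(Cu) = 0.97201 mol.
Mass of Cu = 0.97201 × 63.55 = 61.771 g.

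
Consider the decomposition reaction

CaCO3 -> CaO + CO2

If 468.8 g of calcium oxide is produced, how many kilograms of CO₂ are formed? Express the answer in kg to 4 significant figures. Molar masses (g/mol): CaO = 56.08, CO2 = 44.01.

n(CaO) = 468.80 g / 56.08 g/mol = 8.3595 mol.
From the equation the CaO:CO2 mole ratio is 1:1, so n(CO2) = 8.3595 × 1/1 = 8.3595 mol.
Mass of CO2 = 8.3595 mol × 44.01 g/mol = 367.90 g.
Converting to kg: 367.90 g = 0.3679 kg.

0.3679 kg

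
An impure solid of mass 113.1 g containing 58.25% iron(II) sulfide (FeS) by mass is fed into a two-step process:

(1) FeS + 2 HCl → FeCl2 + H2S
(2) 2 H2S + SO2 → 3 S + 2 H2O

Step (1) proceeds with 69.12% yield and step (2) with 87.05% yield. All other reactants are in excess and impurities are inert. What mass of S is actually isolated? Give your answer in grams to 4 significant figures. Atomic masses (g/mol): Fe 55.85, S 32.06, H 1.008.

21.68 g

Pure FeS = 113.1 × 0.5825 = 65.881 g.
M(FeS) = 55.85 + 32.06 = 87.91 g/mol.
M(S) = 32.06 g/mol.
n(FeS) = 65.881 / 87.91 = 0.74941 mol.
Step 1 (FeS:H2S = 1:1): theoretical n(H2S) = 0.74941 mol; at 69.12% yield, n(H2S) = 0.51799 mol.
Step 2 (H2S:S = 2:3): theoretical n(S) = 0.77699 mol, so theoretical mass = 0.77699 × 32.06 = 24.910 g.
At 87.05% yield, actual mass of S = 24.910 × 0.8705 = 21.684 g.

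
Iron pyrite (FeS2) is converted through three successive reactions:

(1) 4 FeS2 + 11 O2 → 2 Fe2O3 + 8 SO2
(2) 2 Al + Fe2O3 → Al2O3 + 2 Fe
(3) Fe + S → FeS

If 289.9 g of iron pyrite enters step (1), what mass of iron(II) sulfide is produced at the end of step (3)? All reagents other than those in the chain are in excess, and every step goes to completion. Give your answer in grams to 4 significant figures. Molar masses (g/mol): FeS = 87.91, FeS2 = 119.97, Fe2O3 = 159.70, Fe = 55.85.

212.4 g

n(FeS2) = 289.9 / 119.97 = 2.4164 mol.
Reaction (1): FeS2→Fe2O3 ratio 4:2 ⇒ n(Fe2O3) = 1.2082 mol.
Reaction (2): Fe2O3→Fe ratio 1:2 ⇒ n(Fe) = 2.4164 mol.
Reaction (3): Fe→FeS ratio 1:1 ⇒ n(FeS) = 2.4164 mol.
Mass of FeS = 2.4164 × 87.91 = 212.43 g.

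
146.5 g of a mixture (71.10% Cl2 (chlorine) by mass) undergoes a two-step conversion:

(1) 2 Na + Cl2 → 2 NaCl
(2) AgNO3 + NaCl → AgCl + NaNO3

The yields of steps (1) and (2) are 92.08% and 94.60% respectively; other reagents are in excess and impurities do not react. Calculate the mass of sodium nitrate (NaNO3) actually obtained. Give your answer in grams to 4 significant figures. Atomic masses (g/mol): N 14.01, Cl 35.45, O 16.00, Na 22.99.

217.6 g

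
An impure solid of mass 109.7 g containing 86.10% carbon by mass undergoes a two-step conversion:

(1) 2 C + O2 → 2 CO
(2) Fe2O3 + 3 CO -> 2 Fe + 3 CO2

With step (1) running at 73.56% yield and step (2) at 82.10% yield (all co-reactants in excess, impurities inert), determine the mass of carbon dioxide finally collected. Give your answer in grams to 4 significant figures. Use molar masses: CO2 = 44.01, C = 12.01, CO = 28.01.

209.0 g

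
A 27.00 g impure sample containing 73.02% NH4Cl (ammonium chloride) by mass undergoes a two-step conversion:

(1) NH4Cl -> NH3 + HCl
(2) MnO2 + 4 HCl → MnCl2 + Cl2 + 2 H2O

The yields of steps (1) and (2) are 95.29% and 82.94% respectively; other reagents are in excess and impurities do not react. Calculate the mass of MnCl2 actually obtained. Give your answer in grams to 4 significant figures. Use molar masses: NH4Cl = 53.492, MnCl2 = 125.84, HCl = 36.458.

Pure NH4Cl = 27.00 × 0.7302 = 19.715 g.
n(NH4Cl) = 19.715 / 53.492 = 0.36857 mol.
Step 1 (NH4Cl:HCl = 1:1): theoretical n(HCl) = 0.36857 mol; at 95.29% yield, n(HCl) = 0.35121 mol.
Step 2 (HCl:MnCl2 = 4:1): theoretical n(MnCl2) = 0.087802 mol, so theoretical mass = 0.087802 × 125.84 = 11.049 g.
At 82.94% yield, actual mass of MnCl2 = 11.049 × 0.8294 = 9.1640 g.

9.164 g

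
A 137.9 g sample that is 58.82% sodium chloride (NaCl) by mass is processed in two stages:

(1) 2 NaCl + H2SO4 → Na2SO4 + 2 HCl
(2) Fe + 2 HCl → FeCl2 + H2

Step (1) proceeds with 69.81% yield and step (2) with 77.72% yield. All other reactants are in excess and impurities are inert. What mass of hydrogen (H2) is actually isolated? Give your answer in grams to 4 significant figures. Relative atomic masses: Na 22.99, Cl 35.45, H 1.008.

Pure NaCl = 137.9 × 0.5882 = 81.113 g.
M(NaCl) = 22.99 + 35.45 = 58.44 g/mol.
M(H2) = 2(1.008) = 2.016 g/mol.
n(NaCl) = 81.113 / 58.44 = 1.3880 mol.
Step 1 (NaCl:HCl = 2:2): theoretical n(HCl) = 1.3880 mol; at 69.81% yield, n(HCl) = 0.96894 mol.
Step 2 (HCl:H2 = 2:1): theoretical n(H2) = 0.48447 mol, so theoretical mass = 0.48447 × 2.016 = 0.97669 g.
At 77.72% yield, actual mass of H2 = 0.97669 × 0.7772 = 0.75908 g.

0.7591 g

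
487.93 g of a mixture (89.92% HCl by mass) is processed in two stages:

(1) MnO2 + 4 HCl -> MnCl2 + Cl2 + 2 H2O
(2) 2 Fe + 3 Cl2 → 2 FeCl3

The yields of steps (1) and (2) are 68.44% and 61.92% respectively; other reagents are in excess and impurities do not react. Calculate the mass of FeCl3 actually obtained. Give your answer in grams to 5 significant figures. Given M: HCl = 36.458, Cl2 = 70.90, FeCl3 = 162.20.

137.87 g

Pure HCl = 487.93 × 0.8992 = 438.747 g.
n(HCl) = 438.747 / 36.458 = 12.0343 mol.
Step 1 (HCl:Cl2 = 4:1): theoretical n(Cl2) = 3.00858 mol; at 68.44% yield, n(Cl2) = 2.05907 mol.
Step 2 (Cl2:FeCl3 = 3:2): theoretical n(FeCl3) = 1.37271 mol, so theoretical mass = 1.37271 × 162.20 = 222.654 g.
At 61.92% yield, actual mass of FeCl3 = 222.654 × 0.6192 = 137.867 g.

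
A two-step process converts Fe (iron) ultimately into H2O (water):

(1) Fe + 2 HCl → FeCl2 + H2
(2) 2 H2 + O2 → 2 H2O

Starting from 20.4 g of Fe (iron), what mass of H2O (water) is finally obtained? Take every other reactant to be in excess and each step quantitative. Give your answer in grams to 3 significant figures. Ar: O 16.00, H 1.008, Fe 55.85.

6.58 g

M(Fe) = 55.85 g/mol.
M(H2O) = 2(1.008) + 16.00 = 18.016 g/mol.
n(Fe) = 20.40 / 55.85 = 0.3653 mol.
Step 1 gives a 1:1 ratio of Fe to H2, so n(H2) = 0.3653 mol.
In step 2 the H2:H2O ratio is 2:2, so n(H2O) = 0.3653 mol.
Mass of H2O = 0.3653 × 18.016 = 6.581 g.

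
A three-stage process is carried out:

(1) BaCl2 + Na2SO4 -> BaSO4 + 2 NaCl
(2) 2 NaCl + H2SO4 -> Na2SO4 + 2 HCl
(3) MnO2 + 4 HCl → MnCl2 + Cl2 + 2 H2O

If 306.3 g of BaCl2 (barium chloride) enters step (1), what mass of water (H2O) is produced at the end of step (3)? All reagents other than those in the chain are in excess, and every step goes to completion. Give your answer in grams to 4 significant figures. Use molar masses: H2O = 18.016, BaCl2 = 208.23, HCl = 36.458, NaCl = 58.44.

26.50 g

n(BaCl2) = 306.3 / 208.23 = 1.4710 mol.
Reaction (1): BaCl2→NaCl ratio 1:2 ⇒ n(NaCl) = 2.9419 mol.
Reaction (2): NaCl→HCl ratio 2:2 ⇒ n(HCl) = 2.9419 mol.
Reaction (3): HCl→H2O ratio 4:2 ⇒ n(H2O) = 1.4710 mol.
Mass of H2O = 1.4710 × 18.016 = 26.501 g.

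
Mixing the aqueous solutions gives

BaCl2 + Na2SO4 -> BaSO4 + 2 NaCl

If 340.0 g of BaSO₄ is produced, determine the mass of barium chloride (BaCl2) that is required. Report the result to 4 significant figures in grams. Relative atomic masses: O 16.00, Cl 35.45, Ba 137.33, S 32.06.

303.3 g

M(BaSO4) = 137.33 + 32.06 + 4(16.00) = 233.39 g/mol.
M(BaCl2) = 137.33 + 2(35.45) = 208.23 g/mol.
n(BaSO4) = 340.00 g / 233.39 g/mol = 1.4568 mol.
From the equation the BaSO4:BaCl2 mole ratio is 1:1, so n(BaCl2) = 1.4568 × 1/1 = 1.4568 mol.
Mass of BaCl2 = 1.4568 mol × 208.23 g/mol = 303.35 g.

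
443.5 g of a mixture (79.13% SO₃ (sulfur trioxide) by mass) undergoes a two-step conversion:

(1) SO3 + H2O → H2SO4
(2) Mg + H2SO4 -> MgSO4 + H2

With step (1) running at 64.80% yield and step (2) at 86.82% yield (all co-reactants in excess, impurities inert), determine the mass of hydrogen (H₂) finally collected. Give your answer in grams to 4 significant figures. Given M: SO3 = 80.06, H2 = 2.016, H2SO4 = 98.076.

4.972 g

Pure SO3 = 443.5 × 0.7913 = 350.94 g.
n(SO3) = 350.94 / 80.06 = 4.3835 mol.
Step 1 (SO3:H2SO4 = 1:1): theoretical n(H2SO4) = 4.3835 mol; at 64.80% yield, n(H2SO4) = 2.8405 mol.
Step 2 (H2SO4:H2 = 1:1): theoretical n(H2) = 2.8405 mol, so theoretical mass = 2.8405 × 2.016 = 5.7264 g.
At 86.82% yield, actual mass of H2 = 5.7264 × 0.8682 = 4.9717 g.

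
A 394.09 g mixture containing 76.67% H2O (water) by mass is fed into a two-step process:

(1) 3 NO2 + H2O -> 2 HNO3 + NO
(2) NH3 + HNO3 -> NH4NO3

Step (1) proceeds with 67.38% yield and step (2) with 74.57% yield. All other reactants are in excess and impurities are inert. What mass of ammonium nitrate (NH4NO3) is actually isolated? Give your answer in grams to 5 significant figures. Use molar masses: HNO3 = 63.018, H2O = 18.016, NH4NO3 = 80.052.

Pure H2O = 394.09 × 0.7667 = 302.149 g.
n(H2O) = 302.149 / 18.016 = 16.7711 mol.
Step 1 (H2O:HNO3 = 1:2): theoretical n(HNO3) = 33.5423 mol; at 67.38% yield, n(HNO3) = 22.6008 mol.
Step 2 (HNO3:NH4NO3 = 1:1): theoretical n(NH4NO3) = 22.6008 mol, so theoretical mass = 22.6008 × 80.052 = 1809.24 g.
At 74.57% yield, actual mass of NH4NO3 = 1809.24 × 0.7457 = 1349.15 g.

1349.1 g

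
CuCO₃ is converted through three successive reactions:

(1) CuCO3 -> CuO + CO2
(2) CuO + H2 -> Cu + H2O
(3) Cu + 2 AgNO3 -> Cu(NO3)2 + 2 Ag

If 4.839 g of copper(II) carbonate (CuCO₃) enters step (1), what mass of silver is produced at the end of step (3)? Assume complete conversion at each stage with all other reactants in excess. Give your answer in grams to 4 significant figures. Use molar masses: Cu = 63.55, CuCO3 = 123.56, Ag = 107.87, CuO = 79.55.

8.449 g

n(CuCO3) = 4.839 / 123.56 = 0.039163 mol.
Reaction (1): CuCO3→CuO ratio 1:1 ⇒ n(CuO) = 0.039163 mol.
Reaction (2): CuO→Cu ratio 1:1 ⇒ n(Cu) = 0.039163 mol.
Reaction (3): Cu→Ag ratio 1:2 ⇒ n(Ag) = 0.078326 mol.
Mass of Ag = 0.078326 × 107.87 = 8.4491 g.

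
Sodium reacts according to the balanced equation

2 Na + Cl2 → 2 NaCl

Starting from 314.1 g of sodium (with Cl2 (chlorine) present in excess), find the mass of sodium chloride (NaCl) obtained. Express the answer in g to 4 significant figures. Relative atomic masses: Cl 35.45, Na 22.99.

798.4 g

M(Na) = 22.99 g/mol.
M(NaCl) = 22.99 + 35.45 = 58.44 g/mol.
n(Na) = 314.10 g / 22.99 g/mol = 13.662 mol.
From the equation the Na:NaCl mole ratio is 2:2, so n(NaCl) = 13.662 × 2/2 = 13.662 mol.
Mass of NaCl = 13.662 mol × 58.44 g/mol = 798.43 g.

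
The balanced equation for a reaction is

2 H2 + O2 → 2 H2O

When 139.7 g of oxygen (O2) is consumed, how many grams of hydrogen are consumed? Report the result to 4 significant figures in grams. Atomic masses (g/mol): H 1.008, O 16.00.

M(O2) = 2(16.00) = 32.00 g/mol.
M(H2) = 2(1.008) = 2.016 g/mol.
n(O2) = 139.70 g / 32.00 g/mol = 4.3656 mol.
From the equation the O2:H2 mole ratio is 1:2, so n(H2) = 4.3656 × 2/1 = 8.7312 mol.
Mass of H2 = 8.7312 mol × 2.016 g/mol = 17.602 g.

17.60 g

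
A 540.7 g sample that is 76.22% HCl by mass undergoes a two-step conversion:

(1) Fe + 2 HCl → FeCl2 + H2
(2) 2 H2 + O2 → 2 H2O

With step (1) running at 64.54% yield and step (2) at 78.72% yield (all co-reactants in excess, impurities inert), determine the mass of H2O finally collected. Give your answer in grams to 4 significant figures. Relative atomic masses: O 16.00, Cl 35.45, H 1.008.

Pure HCl = 540.7 × 0.7622 = 412.12 g.
M(HCl) = 1.008 + 35.45 = 36.458 g/mol.
M(H2O) = 2(1.008) + 16.00 = 18.016 g/mol.
n(HCl) = 412.12 / 36.458 = 11.304 mol.
Step 1 (HCl:H2 = 2:1): theoretical n(H2) = 5.6520 mol; at 64.54% yield, n(H2) = 3.6478 mol.
Step 2 (H2:H2O = 2:2): theoretical n(H2O) = 3.6478 mol, so theoretical mass = 3.6478 × 18.016 = 65.719 g.
At 78.72% yield, actual mass of H2O = 65.719 × 0.7872 = 51.734 g.

51.73 g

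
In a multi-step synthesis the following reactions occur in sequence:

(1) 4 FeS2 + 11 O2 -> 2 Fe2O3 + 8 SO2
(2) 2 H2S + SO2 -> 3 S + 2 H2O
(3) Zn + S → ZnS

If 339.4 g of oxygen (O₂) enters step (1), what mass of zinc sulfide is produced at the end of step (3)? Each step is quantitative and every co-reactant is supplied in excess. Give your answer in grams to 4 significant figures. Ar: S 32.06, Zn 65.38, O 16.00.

2255 g

M(O2) = 2(16.00) = 32.00 g/mol.
M(ZnS) = 65.38 + 32.06 = 97.44 g/mol.
n(O2) = 339.4 / 32.00 = 10.606 mol.
Reaction (1): O2→SO2 ratio 11:8 ⇒ n(SO2) = 7.7136 mol.
Reaction (2): SO2→S ratio 1:3 ⇒ n(S) = 23.141 mol.
Reaction (3): S→ZnS ratio 1:1 ⇒ n(ZnS) = 23.141 mol.
Mass of ZnS = 23.141 × 97.44 = 2254.9 g.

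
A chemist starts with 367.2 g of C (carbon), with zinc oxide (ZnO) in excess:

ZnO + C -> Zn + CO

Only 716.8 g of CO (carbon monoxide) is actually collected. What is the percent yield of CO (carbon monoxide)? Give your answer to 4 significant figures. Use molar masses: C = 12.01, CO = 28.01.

n(C) = 367.20 g / 12.01 g/mol = 30.575 mol.
From the equation the C:CO mole ratio is 1:1, so n(CO) = 30.575 × 1/1 = 30.575 mol.
Mass of CO = 30.575 mol × 28.01 g/mol = 856.39 g.
This is the theoretical yield. Percent yield = 716.8 g / 856.39 g × 100% = 83.700%.

83.70 %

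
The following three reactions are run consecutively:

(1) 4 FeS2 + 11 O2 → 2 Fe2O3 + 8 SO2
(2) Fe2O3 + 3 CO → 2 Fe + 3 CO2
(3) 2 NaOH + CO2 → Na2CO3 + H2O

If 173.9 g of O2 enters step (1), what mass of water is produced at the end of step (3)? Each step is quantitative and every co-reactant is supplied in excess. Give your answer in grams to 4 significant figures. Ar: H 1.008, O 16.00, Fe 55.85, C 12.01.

53.40 g

M(O2) = 2(16.00) = 32.00 g/mol.
M(H2O) = 2(1.008) + 16.00 = 18.016 g/mol.
n(O2) = 173.9 / 32.00 = 5.4344 mol.
Reaction (1): O2→Fe2O3 ratio 11:2 ⇒ n(Fe2O3) = 0.98807 mol.
Reaction (2): Fe2O3→CO2 ratio 1:3 ⇒ n(CO2) = 2.9642 mol.
Reaction (3): CO2→H2O ratio 1:1 ⇒ n(H2O) = 2.9642 mol.
Mass of H2O = 2.9642 × 18.016 = 53.403 g.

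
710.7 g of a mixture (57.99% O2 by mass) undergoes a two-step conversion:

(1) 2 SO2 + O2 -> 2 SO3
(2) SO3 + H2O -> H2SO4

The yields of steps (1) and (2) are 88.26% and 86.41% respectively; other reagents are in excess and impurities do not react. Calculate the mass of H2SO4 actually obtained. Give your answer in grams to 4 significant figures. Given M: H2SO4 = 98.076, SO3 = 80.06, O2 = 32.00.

1927 g

Pure O2 = 710.7 × 0.5799 = 412.13 g.
n(O2) = 412.13 / 32.00 = 12.879 mol.
Step 1 (O2:SO3 = 1:2): theoretical n(SO3) = 25.758 mol; at 88.26% yield, n(SO3) = 22.734 mol.
Step 2 (SO3:H2SO4 = 1:1): theoretical n(H2SO4) = 22.734 mol, so theoretical mass = 22.734 × 98.076 = 2229.7 g.
At 86.41% yield, actual mass of H2SO4 = 2229.7 × 0.8641 = 1926.7 g.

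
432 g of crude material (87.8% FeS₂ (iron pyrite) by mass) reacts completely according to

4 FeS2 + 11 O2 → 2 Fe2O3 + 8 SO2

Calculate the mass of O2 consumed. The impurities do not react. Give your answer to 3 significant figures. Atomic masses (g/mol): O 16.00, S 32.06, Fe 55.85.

Mass of pure FeS2 = 432 g × 0.878 = 379.3 g.
M(FeS2) = 55.85 + 2(32.06) = 119.97 g/mol.
M(O2) = 2(16.00) = 32.00 g/mol.
n(FeS2) = 379.3 g / 119.97 g/mol = 3.162 mol.
From the equation the FeS2:O2 mole ratio is 4:11, so n(O2) = 3.162 × 11/4 = 8.694 mol.
Mass of O2 = 8.694 mol × 32.00 g/mol = 278.2 g.

278 g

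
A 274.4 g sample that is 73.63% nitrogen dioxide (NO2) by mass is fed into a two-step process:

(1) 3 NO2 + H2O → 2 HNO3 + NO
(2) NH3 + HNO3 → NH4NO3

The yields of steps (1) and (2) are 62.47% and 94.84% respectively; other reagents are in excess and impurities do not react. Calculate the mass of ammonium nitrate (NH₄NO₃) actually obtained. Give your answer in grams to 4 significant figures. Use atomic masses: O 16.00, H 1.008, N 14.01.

138.8 g

Pure NO2 = 274.4 × 0.7363 = 202.04 g.
M(NO2) = 14.01 + 2(16.00) = 46.01 g/mol.
M(NH4NO3) = 2(14.01) + 4(1.008) + 3(16.00) = 80.052 g/mol.
n(NO2) = 202.04 / 46.01 = 4.3912 mol.
Step 1 (NO2:HNO3 = 3:2): theoretical n(HNO3) = 2.9275 mol; at 62.47% yield, n(HNO3) = 1.8288 mol.
Step 2 (HNO3:NH4NO3 = 1:1): theoretical n(NH4NO3) = 1.8288 mol, so theoretical mass = 1.8288 × 80.052 = 146.40 g.
At 94.84% yield, actual mass of NH4NO3 = 146.40 × 0.9484 = 138.85 g.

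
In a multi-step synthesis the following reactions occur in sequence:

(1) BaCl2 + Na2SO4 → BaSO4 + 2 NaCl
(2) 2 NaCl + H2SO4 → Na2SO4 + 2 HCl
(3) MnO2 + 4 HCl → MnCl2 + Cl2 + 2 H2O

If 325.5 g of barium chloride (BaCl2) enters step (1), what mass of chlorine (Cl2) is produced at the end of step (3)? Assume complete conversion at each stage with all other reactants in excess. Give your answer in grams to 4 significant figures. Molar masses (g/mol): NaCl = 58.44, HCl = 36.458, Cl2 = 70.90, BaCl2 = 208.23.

n(BaCl2) = 325.5 / 208.23 = 1.5632 mol.
Reaction (1): BaCl2→NaCl ratio 1:2 ⇒ n(NaCl) = 3.1264 mol.
Reaction (2): NaCl→HCl ratio 2:2 ⇒ n(HCl) = 3.1264 mol.
Reaction (3): HCl→Cl2 ratio 4:1 ⇒ n(Cl2) = 0.78159 mol.
Mass of Cl2 = 0.78159 × 70.90 = 55.415 g.

55.41 g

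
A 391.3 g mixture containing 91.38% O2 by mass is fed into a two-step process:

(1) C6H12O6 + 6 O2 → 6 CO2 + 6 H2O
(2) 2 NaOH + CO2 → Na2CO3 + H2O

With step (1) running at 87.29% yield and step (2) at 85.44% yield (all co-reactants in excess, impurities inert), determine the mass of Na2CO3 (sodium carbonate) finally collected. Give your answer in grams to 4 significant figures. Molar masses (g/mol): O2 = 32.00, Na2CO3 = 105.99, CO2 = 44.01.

883.3 g

Pure O2 = 391.3 × 0.9138 = 357.57 g.
n(O2) = 357.57 / 32.00 = 11.174 mol.
Step 1 (O2:CO2 = 6:6): theoretical n(CO2) = 11.174 mol; at 87.29% yield, n(CO2) = 9.7538 mol.
Step 2 (CO2:Na2CO3 = 1:1): theoretical n(Na2CO3) = 9.7538 mol, so theoretical mass = 9.7538 × 105.99 = 1033.8 g.
At 85.44% yield, actual mass of Na2CO3 = 1033.8 × 0.8544 = 883.29 g.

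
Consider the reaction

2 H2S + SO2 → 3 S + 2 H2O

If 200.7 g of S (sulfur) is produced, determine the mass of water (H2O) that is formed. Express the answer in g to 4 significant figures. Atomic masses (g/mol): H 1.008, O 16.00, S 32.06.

75.19 g

M(S) = 32.06 g/mol.
M(H2O) = 2(1.008) + 16.00 = 18.016 g/mol.
n(S) = 200.70 g / 32.06 g/mol = 6.2601 mol.
From the equation the S:H2O mole ratio is 3:2, so n(H2O) = 6.2601 × 2/3 = 4.1734 mol.
Mass of H2O = 4.1734 mol × 18.016 g/mol = 75.188 g.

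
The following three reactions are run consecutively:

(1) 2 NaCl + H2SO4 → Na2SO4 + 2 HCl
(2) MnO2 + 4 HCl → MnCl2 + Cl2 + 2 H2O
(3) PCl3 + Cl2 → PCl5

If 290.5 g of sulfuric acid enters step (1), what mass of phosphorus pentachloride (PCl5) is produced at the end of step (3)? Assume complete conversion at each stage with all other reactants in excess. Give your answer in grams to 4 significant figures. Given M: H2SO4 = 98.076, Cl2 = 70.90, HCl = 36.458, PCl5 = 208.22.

308.4 g

n(H2SO4) = 290.5 / 98.076 = 2.9620 mol.
Reaction (1): H2SO4→HCl ratio 1:2 ⇒ n(HCl) = 5.9240 mol.
Reaction (2): HCl→Cl2 ratio 4:1 ⇒ n(Cl2) = 1.4810 mol.
Reaction (3): Cl2→PCl5 ratio 1:1 ⇒ n(PCl5) = 1.4810 mol.
Mass of PCl5 = 1.4810 × 208.22 = 308.37 g.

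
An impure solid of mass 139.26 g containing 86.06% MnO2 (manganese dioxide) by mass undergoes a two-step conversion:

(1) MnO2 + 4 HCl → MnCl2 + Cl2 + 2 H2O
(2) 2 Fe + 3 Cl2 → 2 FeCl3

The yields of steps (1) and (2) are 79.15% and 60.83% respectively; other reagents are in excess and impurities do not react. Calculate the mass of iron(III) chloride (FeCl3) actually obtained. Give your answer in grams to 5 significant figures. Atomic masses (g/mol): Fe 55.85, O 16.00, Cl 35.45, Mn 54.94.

71.769 g

Pure MnO2 = 139.26 × 0.8606 = 119.847 g.
M(MnO2) = 54.94 + 2(16.00) = 86.94 g/mol.
M(FeCl3) = 55.85 + 3(35.45) = 162.20 g/mol.
n(MnO2) = 119.847 / 86.94 = 1.37850 mol.
Step 1 (MnO2:Cl2 = 1:1): theoretical n(Cl2) = 1.37850 mol; at 79.15% yield, n(Cl2) = 1.09109 mol.
Step 2 (Cl2:FeCl3 = 3:2): theoretical n(FeCl3) = 0.727391 mol, so theoretical mass = 0.727391 × 162.20 = 117.983 g.
At 60.83% yield, actual mass of FeCl3 = 117.983 × 0.6083 = 71.7689 g.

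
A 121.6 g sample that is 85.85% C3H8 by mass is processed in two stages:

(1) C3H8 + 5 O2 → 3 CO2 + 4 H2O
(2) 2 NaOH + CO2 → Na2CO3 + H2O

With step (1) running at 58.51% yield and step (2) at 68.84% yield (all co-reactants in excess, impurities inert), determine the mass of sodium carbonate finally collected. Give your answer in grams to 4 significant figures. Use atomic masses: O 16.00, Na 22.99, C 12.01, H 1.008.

303.2 g

Pure C3H8 = 121.6 × 0.8585 = 104.39 g.
M(C3H8) = 3(12.01) + 8(1.008) = 44.094 g/mol.
M(Na2CO3) = 2(22.99) + 12.01 + 3(16.00) = 105.99 g/mol.
n(C3H8) = 104.39 / 44.094 = 2.3675 mol.
Step 1 (C3H8:CO2 = 1:3): theoretical n(CO2) = 7.1026 mol; at 58.51% yield, n(CO2) = 4.1557 mol.
Step 2 (CO2:Na2CO3 = 1:1): theoretical n(Na2CO3) = 4.1557 mol, so theoretical mass = 4.1557 × 105.99 = 440.46 g.
At 68.84% yield, actual mass of Na2CO3 = 440.46 × 0.6884 = 303.22 g.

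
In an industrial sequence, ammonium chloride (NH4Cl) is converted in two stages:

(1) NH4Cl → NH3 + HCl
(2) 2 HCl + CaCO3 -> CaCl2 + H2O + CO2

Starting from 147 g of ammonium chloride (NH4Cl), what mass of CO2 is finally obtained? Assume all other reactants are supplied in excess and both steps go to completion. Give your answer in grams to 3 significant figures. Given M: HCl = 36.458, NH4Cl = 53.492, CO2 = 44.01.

n(NH4Cl) = 147.0 / 53.492 = 2.748 mol.
Step 1 gives a 1:1 ratio of NH4Cl to HCl, so n(HCl) = 2.748 mol.
In step 2 the HCl:CO2 ratio is 2:1, so n(CO2) = 1.374 mol.
Mass of CO2 = 1.374 × 44.01 = 60.47 g.

60.5 g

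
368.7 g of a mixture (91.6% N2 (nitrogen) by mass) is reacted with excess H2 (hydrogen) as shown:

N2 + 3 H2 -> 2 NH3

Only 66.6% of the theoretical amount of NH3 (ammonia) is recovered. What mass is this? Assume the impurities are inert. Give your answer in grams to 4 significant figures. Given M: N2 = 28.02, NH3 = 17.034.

Pure N2 available = 368.7 g × 0.916 = 337.73 g.
n(N2) = 337.73 g / 28.02 g/mol = 12.053 mol.
From the equation the N2:NH3 mole ratio is 1:2, so n(NH3) = 12.053 × 2/1 = 24.106 mol.
Mass of NH3 = 24.106 mol × 17.034 g/mol = 410.63 g.
Actual mass collected = 410.63 g × 0.666 = 273.48 g.

273.5 g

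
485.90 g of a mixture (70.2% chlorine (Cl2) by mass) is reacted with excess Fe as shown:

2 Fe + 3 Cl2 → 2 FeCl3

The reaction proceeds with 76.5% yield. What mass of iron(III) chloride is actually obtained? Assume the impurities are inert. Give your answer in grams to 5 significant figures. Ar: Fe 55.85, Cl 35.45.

397.98 g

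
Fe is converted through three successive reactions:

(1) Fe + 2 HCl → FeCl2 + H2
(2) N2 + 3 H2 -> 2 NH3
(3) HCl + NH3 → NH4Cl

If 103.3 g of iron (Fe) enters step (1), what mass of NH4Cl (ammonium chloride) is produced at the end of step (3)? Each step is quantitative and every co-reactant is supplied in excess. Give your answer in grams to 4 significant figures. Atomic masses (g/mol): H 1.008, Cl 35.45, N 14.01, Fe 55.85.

M(Fe) = 55.85 g/mol.
M(NH4Cl) = 14.01 + 4(1.008) + 35.45 = 53.492 g/mol.
n(Fe) = 103.3 / 55.85 = 1.8496 mol.
Reaction (1): Fe→H2 ratio 1:1 ⇒ n(H2) = 1.8496 mol.
Reaction (2): H2→NH3 ratio 3:2 ⇒ n(NH3) = 1.2331 mol.
Reaction (3): NH3→NH4Cl ratio 1:1 ⇒ n(NH4Cl) = 1.2331 mol.
Mass of NH4Cl = 1.2331 × 53.492 = 65.959 g.

65.96 g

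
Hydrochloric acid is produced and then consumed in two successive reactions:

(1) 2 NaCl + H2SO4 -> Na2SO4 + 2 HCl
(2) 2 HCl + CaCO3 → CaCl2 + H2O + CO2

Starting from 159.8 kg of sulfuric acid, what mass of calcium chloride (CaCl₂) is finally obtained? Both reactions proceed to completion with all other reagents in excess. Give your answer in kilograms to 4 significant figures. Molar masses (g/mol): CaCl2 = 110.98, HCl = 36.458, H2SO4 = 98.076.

159.8 kg = 159800 g.
n(H2SO4) = 159800 / 98.076 = 1629.3 mol.
Step 1 gives a 1:2 ratio of H2SO4 to HCl, so n(HCl) = 3258.7 mol.
In step 2 the HCl:CaCl2 ratio is 2:1, so n(CaCl2) = 1629.3 mol.
Mass of CaCl2 = 1629.3 × 110.98 = 180830 g = 180.8 kg.

180.8 kg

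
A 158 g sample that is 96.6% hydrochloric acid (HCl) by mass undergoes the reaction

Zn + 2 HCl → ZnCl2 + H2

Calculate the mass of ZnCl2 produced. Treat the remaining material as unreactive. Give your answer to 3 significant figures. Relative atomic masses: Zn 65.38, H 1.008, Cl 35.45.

285 g

Mass of pure HCl = 158 g × 0.966 = 152.6 g.
M(HCl) = 1.008 + 35.45 = 36.458 g/mol.
M(ZnCl2) = 65.38 + 2(35.45) = 136.28 g/mol.
n(HCl) = 152.6 g / 36.458 g/mol = 4.186 mol.
From the equation the HCl:ZnCl2 mole ratio is 2:1, so n(ZnCl2) = 4.186 × 1/2 = 2.093 mol.
Mass of ZnCl2 = 2.093 mol × 136.28 g/mol = 285.3 g.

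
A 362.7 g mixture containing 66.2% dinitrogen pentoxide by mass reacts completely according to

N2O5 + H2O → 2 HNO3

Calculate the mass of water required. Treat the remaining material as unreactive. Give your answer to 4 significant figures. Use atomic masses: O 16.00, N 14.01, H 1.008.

40.05 g

Mass of pure N2O5 = 362.7 g × 0.662 = 240.11 g.
M(N2O5) = 2(14.01) + 5(16.00) = 108.02 g/mol.
M(H2O) = 2(1.008) + 16.00 = 18.016 g/mol.
n(N2O5) = 240.11 g / 108.02 g/mol = 2.2228 mol.
From the equation the N2O5:H2O mole ratio is 1:1, so n(H2O) = 2.2228 × 1/1 = 2.2228 mol.
Mass of H2O = 2.2228 mol × 18.016 g/mol = 40.046 g.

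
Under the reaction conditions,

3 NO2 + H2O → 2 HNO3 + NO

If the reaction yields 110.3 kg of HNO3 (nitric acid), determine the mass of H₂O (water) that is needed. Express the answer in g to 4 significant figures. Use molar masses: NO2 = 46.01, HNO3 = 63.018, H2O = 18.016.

15770 g

Convert: 110.3 kg = 110300 g.
n(HNO3) = 110300 g / 63.018 g/mol = 1750.3 mol.
From the equation the HNO3:H2O mole ratio is 2:1, so n(H2O) = 1750.3 × 1/2 = 875.15 mol.
Mass of H2O = 875.15 mol × 18.016 g/mol = 15767 g.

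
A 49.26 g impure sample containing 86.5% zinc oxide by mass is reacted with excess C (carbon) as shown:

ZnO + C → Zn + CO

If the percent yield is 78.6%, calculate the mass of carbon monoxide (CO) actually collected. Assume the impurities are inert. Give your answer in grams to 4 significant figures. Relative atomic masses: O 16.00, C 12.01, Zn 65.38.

11.53 g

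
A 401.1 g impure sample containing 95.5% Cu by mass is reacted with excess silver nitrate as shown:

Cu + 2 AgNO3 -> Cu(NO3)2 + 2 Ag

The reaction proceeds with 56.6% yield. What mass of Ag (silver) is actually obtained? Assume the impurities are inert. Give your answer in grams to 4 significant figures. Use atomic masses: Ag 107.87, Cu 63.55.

736.0 g

Pure Cu available = 401.1 g × 0.955 = 383.05 g.
M(Cu) = 63.55 g/mol.
M(Ag) = 107.87 g/mol.
n(Cu) = 383.05 g / 63.55 g/mol = 6.0275 mol.
From the equation the Cu:Ag mole ratio is 1:2, so n(Ag) = 6.0275 × 2/1 = 12.055 mol.
Mass of Ag = 12.055 mol × 107.87 g/mol = 1300.4 g.
Actual mass collected = 1300.4 g × 0.566 = 736.02 g.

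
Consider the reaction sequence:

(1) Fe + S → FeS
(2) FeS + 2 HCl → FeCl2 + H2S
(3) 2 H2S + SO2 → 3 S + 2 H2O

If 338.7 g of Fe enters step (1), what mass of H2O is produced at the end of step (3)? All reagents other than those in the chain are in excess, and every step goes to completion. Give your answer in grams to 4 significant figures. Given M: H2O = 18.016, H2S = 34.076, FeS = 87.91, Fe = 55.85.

n(Fe) = 338.7 / 55.85 = 6.0645 mol.
Reaction (1): Fe→FeS ratio 1:1 ⇒ n(FeS) = 6.0645 mol.
Reaction (2): FeS→H2S ratio 1:1 ⇒ n(H2S) = 6.0645 mol.
Reaction (3): H2S→H2O ratio 2:2 ⇒ n(H2O) = 6.0645 mol.
Mass of H2O = 6.0645 × 18.016 = 109.26 g.

109.3 g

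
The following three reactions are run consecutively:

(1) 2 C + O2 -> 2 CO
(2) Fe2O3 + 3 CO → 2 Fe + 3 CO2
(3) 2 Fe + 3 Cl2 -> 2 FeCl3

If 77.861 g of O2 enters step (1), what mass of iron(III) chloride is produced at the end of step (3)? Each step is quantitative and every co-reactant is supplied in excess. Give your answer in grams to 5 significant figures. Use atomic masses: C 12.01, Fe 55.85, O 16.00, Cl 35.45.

M(O2) = 2(16.00) = 32.00 g/mol.
M(FeCl3) = 55.85 + 3(35.45) = 162.20 g/mol.
n(O2) = 77.861 / 32.00 = 2.43316 mol.
Reaction (1): O2→CO ratio 1:2 ⇒ n(CO) = 4.86631 mol.
Reaction (2): CO→Fe ratio 3:2 ⇒ n(Fe) = 3.24421 mol.
Reaction (3): Fe→FeCl3 ratio 2:2 ⇒ n(FeCl3) = 3.24421 mol.
Mass of FeCl3 = 3.24421 × 162.20 = 526.211 g.

526.21 g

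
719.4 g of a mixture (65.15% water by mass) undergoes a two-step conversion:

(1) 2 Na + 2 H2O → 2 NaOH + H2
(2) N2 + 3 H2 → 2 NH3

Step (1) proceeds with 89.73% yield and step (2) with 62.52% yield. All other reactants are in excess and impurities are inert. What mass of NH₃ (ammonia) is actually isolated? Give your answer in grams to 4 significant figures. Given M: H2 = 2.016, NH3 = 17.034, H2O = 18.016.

82.87 g

Pure H2O = 719.4 × 0.6515 = 468.69 g.
n(H2O) = 468.69 / 18.016 = 26.015 mol.
Step 1 (H2O:H2 = 2:1): theoretical n(H2) = 13.008 mol; at 89.73% yield, n(H2) = 11.672 mol.
Step 2 (H2:NH3 = 3:2): theoretical n(NH3) = 7.7811 mol, so theoretical mass = 7.7811 × 17.034 = 132.54 g.
At 62.52% yield, actual mass of NH3 = 132.54 × 0.6252 = 82.866 g.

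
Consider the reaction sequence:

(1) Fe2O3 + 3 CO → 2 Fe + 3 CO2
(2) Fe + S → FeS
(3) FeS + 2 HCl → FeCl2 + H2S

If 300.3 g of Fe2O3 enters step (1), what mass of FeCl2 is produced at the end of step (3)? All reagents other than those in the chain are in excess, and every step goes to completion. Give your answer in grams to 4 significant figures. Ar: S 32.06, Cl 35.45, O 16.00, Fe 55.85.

M(Fe2O3) = 2(55.85) + 3(16.00) = 159.70 g/mol.
M(FeCl2) = 55.85 + 2(35.45) = 126.75 g/mol.
n(Fe2O3) = 300.3 / 159.70 = 1.8804 mol.
Reaction (1): Fe2O3→Fe ratio 1:2 ⇒ n(Fe) = 3.7608 mol.
Reaction (2): Fe→FeS ratio 1:1 ⇒ n(FeS) = 3.7608 mol.
Reaction (3): FeS→FeCl2 ratio 1:1 ⇒ n(FeCl2) = 3.7608 mol.
Mass of FeCl2 = 3.7608 × 126.75 = 476.68 g.

476.7 g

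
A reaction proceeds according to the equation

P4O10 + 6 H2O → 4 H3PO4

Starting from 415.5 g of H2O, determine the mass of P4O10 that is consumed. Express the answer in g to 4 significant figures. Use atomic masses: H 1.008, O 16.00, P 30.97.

1091 g

M(H2O) = 2(1.008) + 16.00 = 18.016 g/mol.
M(P4O10) = 4(30.97) + 10(16.00) = 283.88 g/mol.
n(H2O) = 415.50 g / 18.016 g/mol = 23.063 mol.
From the equation the H2O:P4O10 mole ratio is 6:1, so n(P4O10) = 23.063 × 1/6 = 3.8438 mol.
Mass of P4O10 = 3.8438 mol × 283.88 g/mol = 1091.2 g.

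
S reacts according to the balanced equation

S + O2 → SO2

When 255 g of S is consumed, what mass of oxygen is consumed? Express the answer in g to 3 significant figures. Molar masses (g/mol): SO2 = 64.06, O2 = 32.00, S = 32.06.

255 g

n(S) = 255.0 g / 32.06 g/mol = 7.954 mol.
From the equation the S:O2 mole ratio is 1:1, so n(O2) = 7.954 × 1/1 = 7.954 mol.
Mass of O2 = 7.954 mol × 32.00 g/mol = 254.5 g.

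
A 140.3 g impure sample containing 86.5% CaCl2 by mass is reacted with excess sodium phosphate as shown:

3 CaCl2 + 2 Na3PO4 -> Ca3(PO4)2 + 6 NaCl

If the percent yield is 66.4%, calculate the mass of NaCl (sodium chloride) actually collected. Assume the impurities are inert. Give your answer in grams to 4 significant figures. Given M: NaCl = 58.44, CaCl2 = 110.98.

Pure CaCl2 available = 140.3 g × 0.865 = 121.36 g.
n(CaCl2) = 121.36 g / 110.98 g/mol = 1.0935 mol.
From the equation the CaCl2:NaCl mole ratio is 3:6, so n(NaCl) = 1.0935 × 6/3 = 2.1871 mol.
Mass of NaCl = 2.1871 mol × 58.44 g/mol = 127.81 g.
Actual mass collected = 127.81 g × 0.664 = 84.867 g.

84.87 g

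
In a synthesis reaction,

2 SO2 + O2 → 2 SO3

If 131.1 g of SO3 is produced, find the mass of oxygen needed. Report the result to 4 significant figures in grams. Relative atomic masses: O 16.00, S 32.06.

M(SO3) = 32.06 + 3(16.00) = 80.06 g/mol.
M(O2) = 2(16.00) = 32.00 g/mol.
n(SO3) = 131.10 g / 80.06 g/mol = 1.6375 mol.
From the equation the SO3:O2 mole ratio is 2:1, so n(O2) = 1.6375 × 1/2 = 0.81876 mol.
Mass of O2 = 0.81876 mol × 32.00 g/mol = 26.200 g.

26.20 g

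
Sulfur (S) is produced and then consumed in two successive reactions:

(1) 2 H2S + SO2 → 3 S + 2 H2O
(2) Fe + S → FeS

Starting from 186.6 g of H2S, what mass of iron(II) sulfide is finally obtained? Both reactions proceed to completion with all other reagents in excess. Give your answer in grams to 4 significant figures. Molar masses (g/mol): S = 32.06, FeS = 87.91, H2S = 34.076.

n(H2S) = 186.60 / 34.076 = 5.4760 mol.
Step 1 gives a 2:3 ratio of H2S to S, so n(S) = 8.2140 mol.
In step 2 the S:FeS ratio is 1:1, so n(FeS) = 8.2140 mol.
Mass of FeS = 8.2140 × 87.91 = 722.09 g.

722.1 g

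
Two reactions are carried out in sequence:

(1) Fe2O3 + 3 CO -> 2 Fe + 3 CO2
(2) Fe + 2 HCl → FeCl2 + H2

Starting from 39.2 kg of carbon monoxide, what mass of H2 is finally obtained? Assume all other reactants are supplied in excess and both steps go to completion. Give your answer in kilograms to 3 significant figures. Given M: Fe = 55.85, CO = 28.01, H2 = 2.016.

39.2 kg = 39200 g.
n(CO) = 39200 / 28.01 = 1400 mol.
Step 1 gives a 3:2 ratio of CO to Fe, so n(Fe) = 933.0 mol.
In step 2 the Fe:H2 ratio is 1:1, so n(H2) = 933.0 mol.
Mass of H2 = 933.0 × 2.016 = 1881 g = 1.88 kg.

1.88 kg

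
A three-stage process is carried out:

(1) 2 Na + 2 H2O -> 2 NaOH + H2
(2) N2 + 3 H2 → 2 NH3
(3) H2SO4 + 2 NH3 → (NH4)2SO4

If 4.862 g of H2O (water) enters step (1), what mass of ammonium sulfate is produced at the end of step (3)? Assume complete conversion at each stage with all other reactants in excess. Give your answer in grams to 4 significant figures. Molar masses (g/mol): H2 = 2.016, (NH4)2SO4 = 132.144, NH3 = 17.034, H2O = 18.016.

5.944 g

n(H2O) = 4.862 / 18.016 = 0.26987 mol.
Reaction (1): H2O→H2 ratio 2:1 ⇒ n(H2) = 0.13494 mol.
Reaction (2): H2→NH3 ratio 3:2 ⇒ n(NH3) = 0.089957 mol.
Reaction (3): NH3→(NH4)2SO4 ratio 2:1 ⇒ n((NH4)2SO4) = 0.044979 mol.
Mass of (NH4)2SO4 = 0.044979 × 132.144 = 5.9436 g.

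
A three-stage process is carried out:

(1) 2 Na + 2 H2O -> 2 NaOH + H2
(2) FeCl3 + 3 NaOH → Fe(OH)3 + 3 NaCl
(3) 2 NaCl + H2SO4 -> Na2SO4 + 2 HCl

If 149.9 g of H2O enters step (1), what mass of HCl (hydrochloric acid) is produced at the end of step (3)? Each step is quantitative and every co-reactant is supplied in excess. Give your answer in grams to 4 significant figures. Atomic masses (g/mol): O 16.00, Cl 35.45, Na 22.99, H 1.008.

M(H2O) = 2(1.008) + 16.00 = 18.016 g/mol.
M(HCl) = 1.008 + 35.45 = 36.458 g/mol.
n(H2O) = 149.9 / 18.016 = 8.3204 mol.
Reaction (1): H2O→NaOH ratio 2:2 ⇒ n(NaOH) = 8.3204 mol.
Reaction (2): NaOH→NaCl ratio 3:3 ⇒ n(NaCl) = 8.3204 mol.
Reaction (3): NaCl→HCl ratio 2:2 ⇒ n(HCl) = 8.3204 mol.
Mass of HCl = 8.3204 × 36.458 = 303.34 g.

303.3 g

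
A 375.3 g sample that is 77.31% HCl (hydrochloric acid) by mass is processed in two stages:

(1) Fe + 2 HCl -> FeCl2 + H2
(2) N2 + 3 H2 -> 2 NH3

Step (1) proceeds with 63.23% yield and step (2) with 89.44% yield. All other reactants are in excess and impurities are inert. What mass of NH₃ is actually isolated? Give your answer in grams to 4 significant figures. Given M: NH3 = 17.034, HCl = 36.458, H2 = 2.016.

25.55 g

Pure HCl = 375.3 × 0.7731 = 290.14 g.
n(HCl) = 290.14 / 36.458 = 7.9583 mol.
Step 1 (HCl:H2 = 2:1): theoretical n(H2) = 3.9792 mol; at 63.23% yield, n(H2) = 2.5160 mol.
Step 2 (H2:NH3 = 3:2): theoretical n(NH3) = 1.6773 mol, so theoretical mass = 1.6773 × 17.034 = 28.572 g.
At 89.44% yield, actual mass of NH3 = 28.572 × 0.8944 = 25.555 g.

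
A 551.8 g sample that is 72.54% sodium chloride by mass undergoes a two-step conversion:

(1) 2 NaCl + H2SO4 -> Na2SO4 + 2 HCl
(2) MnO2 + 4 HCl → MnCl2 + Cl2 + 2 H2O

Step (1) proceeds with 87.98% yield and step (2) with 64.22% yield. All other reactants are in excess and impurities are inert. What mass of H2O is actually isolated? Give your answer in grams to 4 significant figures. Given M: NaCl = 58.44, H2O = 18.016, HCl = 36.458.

34.86 g

Pure NaCl = 551.8 × 0.7254 = 400.28 g.
n(NaCl) = 400.28 / 58.44 = 6.8493 mol.
Step 1 (NaCl:HCl = 2:2): theoretical n(HCl) = 6.8493 mol; at 87.98% yield, n(HCl) = 6.0261 mol.
Step 2 (HCl:H2O = 4:2): theoretical n(H2O) = 3.0130 mol, so theoretical mass = 3.0130 × 18.016 = 54.283 g.
At 64.22% yield, actual mass of H2O = 54.283 × 0.6422 = 34.860 g.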